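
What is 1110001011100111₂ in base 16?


Group into 4-bit nibbles: 1110001011100111
  1110 = E
  0010 = 2
  1110 = E
  0111 = 7
= 0xE2E7


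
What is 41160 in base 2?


Divide by 2 repeatedly:
41160 ÷ 2 = 20580 remainder 0
20580 ÷ 2 = 10290 remainder 0
10290 ÷ 2 = 5145 remainder 0
5145 ÷ 2 = 2572 remainder 1
2572 ÷ 2 = 1286 remainder 0
1286 ÷ 2 = 643 remainder 0
643 ÷ 2 = 321 remainder 1
321 ÷ 2 = 160 remainder 1
160 ÷ 2 = 80 remainder 0
80 ÷ 2 = 40 remainder 0
40 ÷ 2 = 20 remainder 0
20 ÷ 2 = 10 remainder 0
10 ÷ 2 = 5 remainder 0
5 ÷ 2 = 2 remainder 1
2 ÷ 2 = 1 remainder 0
1 ÷ 2 = 0 remainder 1
Reading remainders bottom-up:
= 1010000011001000


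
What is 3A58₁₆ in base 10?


Positional values:
Position 0: 8 × 16^0 = 8 × 1 = 8
Position 1: 5 × 16^1 = 5 × 16 = 80
Position 2: A × 16^2 = 10 × 256 = 2560
Position 3: 3 × 16^3 = 3 × 4096 = 12288
Sum = 8 + 80 + 2560 + 12288
= 14936


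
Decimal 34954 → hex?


Divide by 16 repeatedly:
34954 ÷ 16 = 2184 remainder 10 (A)
2184 ÷ 16 = 136 remainder 8 (8)
136 ÷ 16 = 8 remainder 8 (8)
8 ÷ 16 = 0 remainder 8 (8)
Reading remainders bottom-up:
= 0x888A


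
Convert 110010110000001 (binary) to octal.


Group into 3-bit groups: 110010110000001
  110 = 6
  010 = 2
  110 = 6
  000 = 0
  001 = 1
= 0o62601


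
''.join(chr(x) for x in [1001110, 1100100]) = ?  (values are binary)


Codes (binary): 1001110 1100100
Per-code ASCII lookup:
  1001110 = 78  (range 65-90: uppercase, 78 - 65 = 13) → 'N'
  1100100 = 100  (range 97-122: lowercase, 100 - 97 = 3) → 'd'
= 'Nd'


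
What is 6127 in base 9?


Divide by 9 repeatedly:
6127 ÷ 9 = 680 remainder 7
680 ÷ 9 = 75 remainder 5
75 ÷ 9 = 8 remainder 3
8 ÷ 9 = 0 remainder 8
Reading remainders bottom-up:
= 8357


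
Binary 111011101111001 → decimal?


Positional values:
Bit 0: 1 × 2^0 = 1
Bit 3: 1 × 2^3 = 8
Bit 4: 1 × 2^4 = 16
Bit 5: 1 × 2^5 = 32
Bit 6: 1 × 2^6 = 64
Bit 8: 1 × 2^8 = 256
Bit 9: 1 × 2^9 = 512
Bit 10: 1 × 2^10 = 1024
Bit 12: 1 × 2^12 = 4096
Bit 13: 1 × 2^13 = 8192
Bit 14: 1 × 2^14 = 16384
Sum = 1 + 8 + 16 + 32 + 64 + 256 + 512 + 1024 + 4096 + 8192 + 16384
= 30585


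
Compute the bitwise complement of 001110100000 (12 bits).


Original: 001110100000
Invert all bits:
  bit 0: 0 → 1
  bit 1: 0 → 1
  bit 2: 1 → 0
  bit 3: 1 → 0
  bit 4: 1 → 0
  bit 5: 0 → 1
  bit 6: 1 → 0
  bit 7: 0 → 1
  bit 8: 0 → 1
  bit 9: 0 → 1
  bit 10: 0 → 1
  bit 11: 0 → 1
= 110001011111


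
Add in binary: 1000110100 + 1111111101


Align and add column by column (LSB to MSB, carry propagating):
  01000110100
+ 01111111101
  -----------
  col 0: 0 + 1 + 0 (carry in) = 1 → bit 1, carry out 0
  col 1: 0 + 0 + 0 (carry in) = 0 → bit 0, carry out 0
  col 2: 1 + 1 + 0 (carry in) = 2 → bit 0, carry out 1
  col 3: 0 + 1 + 1 (carry in) = 2 → bit 0, carry out 1
  col 4: 1 + 1 + 1 (carry in) = 3 → bit 1, carry out 1
  col 5: 1 + 1 + 1 (carry in) = 3 → bit 1, carry out 1
  col 6: 0 + 1 + 1 (carry in) = 2 → bit 0, carry out 1
  col 7: 0 + 1 + 1 (carry in) = 2 → bit 0, carry out 1
  col 8: 0 + 1 + 1 (carry in) = 2 → bit 0, carry out 1
  col 9: 1 + 1 + 1 (carry in) = 3 → bit 1, carry out 1
  col 10: 0 + 0 + 1 (carry in) = 1 → bit 1, carry out 0
Reading bits MSB→LSB: 11000110001
Strip leading zeros: 11000110001
= 11000110001


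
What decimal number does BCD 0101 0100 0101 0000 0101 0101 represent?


Each 4-bit group → digit:
  0101 → 5
  0100 → 4
  0101 → 5
  0000 → 0
  0101 → 5
  0101 → 5
= 545055


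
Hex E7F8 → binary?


Each hex digit → 4 binary bits:
  E = 1110
  7 = 0111
  F = 1111
  8 = 1000
Concatenate: 1110 0111 1111 1000
= 1110011111111000


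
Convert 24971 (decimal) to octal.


Divide by 8 repeatedly:
24971 ÷ 8 = 3121 remainder 3
3121 ÷ 8 = 390 remainder 1
390 ÷ 8 = 48 remainder 6
48 ÷ 8 = 6 remainder 0
6 ÷ 8 = 0 remainder 6
Reading remainders bottom-up:
= 0o60613


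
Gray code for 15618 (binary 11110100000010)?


Binary: 11110100000010
Gray code: G = B XOR (B >> 1)
B >> 1 = 01111010000001
11110100000010 XOR 01111010000001:
  1 XOR 0 = 1
  1 XOR 1 = 0
  1 XOR 1 = 0
  1 XOR 1 = 0
  0 XOR 1 = 1
  1 XOR 0 = 1
  0 XOR 1 = 1
  0 XOR 0 = 0
  0 XOR 0 = 0
  0 XOR 0 = 0
  0 XOR 0 = 0
  0 XOR 0 = 0
  1 XOR 0 = 1
  0 XOR 1 = 1
= 10001110000011


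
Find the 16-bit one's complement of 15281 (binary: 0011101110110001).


Original: 0011101110110001
Invert all bits:
  bit 0: 0 → 1
  bit 1: 0 → 1
  bit 2: 1 → 0
  bit 3: 1 → 0
  bit 4: 1 → 0
  bit 5: 0 → 1
  bit 6: 1 → 0
  bit 7: 1 → 0
  bit 8: 1 → 0
  bit 9: 0 → 1
  bit 10: 1 → 0
  bit 11: 1 → 0
  bit 12: 0 → 1
  bit 13: 0 → 1
  bit 14: 0 → 1
  bit 15: 1 → 0
= 1100010001001110


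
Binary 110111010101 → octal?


Group into 3-bit groups: 110111010101
  110 = 6
  111 = 7
  010 = 2
  101 = 5
= 0o6725


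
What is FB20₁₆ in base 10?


Positional values:
Position 0: 0 × 16^0 = 0 × 1 = 0
Position 1: 2 × 16^1 = 2 × 16 = 32
Position 2: B × 16^2 = 11 × 256 = 2816
Position 3: F × 16^3 = 15 × 4096 = 61440
Sum = 0 + 32 + 2816 + 61440
= 64288


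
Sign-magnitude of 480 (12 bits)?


Sign bit: 0 (positive)
Magnitude: 480 = 00111100000
= 000111100000


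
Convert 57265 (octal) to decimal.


Positional values:
Position 0: 5 × 8^0 = 5
Position 1: 6 × 8^1 = 48
Position 2: 2 × 8^2 = 128
Position 3: 7 × 8^3 = 3584
Position 4: 5 × 8^4 = 20480
Sum = 5 + 48 + 128 + 3584 + 20480
= 24245


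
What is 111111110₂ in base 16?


Group into 4-bit nibbles: 000111111110
  0001 = 1
  1111 = F
  1110 = E
= 0x1FE


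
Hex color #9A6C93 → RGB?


Hex: #9A6C93
R = 9A₁₆ = 154
G = 6C₁₆ = 108
B = 93₁₆ = 147
= RGB(154, 108, 147)


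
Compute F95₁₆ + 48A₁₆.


Align and add column by column (LSB to MSB, each column mod 16 with carry):
  0F95
+ 048A
  ----
  col 0: 5(5) + A(10) + 0 (carry in) = 15 → F(15), carry out 0
  col 1: 9(9) + 8(8) + 0 (carry in) = 17 → 1(1), carry out 1
  col 2: F(15) + 4(4) + 1 (carry in) = 20 → 4(4), carry out 1
  col 3: 0(0) + 0(0) + 1 (carry in) = 1 → 1(1), carry out 0
Reading digits MSB→LSB: 141F
Strip leading zeros: 141F
= 0x141F


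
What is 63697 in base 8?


Divide by 8 repeatedly:
63697 ÷ 8 = 7962 remainder 1
7962 ÷ 8 = 995 remainder 2
995 ÷ 8 = 124 remainder 3
124 ÷ 8 = 15 remainder 4
15 ÷ 8 = 1 remainder 7
1 ÷ 8 = 0 remainder 1
Reading remainders bottom-up:
= 0o174321


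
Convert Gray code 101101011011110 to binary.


Gray code: 101101011011110
MSB stays the same: 1
Each subsequent bit = prev_binary XOR current_gray:
  B[1] = 1 XOR 0 = 1
  B[2] = 1 XOR 1 = 0
  B[3] = 0 XOR 1 = 1
  B[4] = 1 XOR 0 = 1
  B[5] = 1 XOR 1 = 0
  B[6] = 0 XOR 0 = 0
  B[7] = 0 XOR 1 = 1
  B[8] = 1 XOR 1 = 0
  B[9] = 0 XOR 0 = 0
  B[10] = 0 XOR 1 = 1
  B[11] = 1 XOR 1 = 0
  B[12] = 0 XOR 1 = 1
  B[13] = 1 XOR 1 = 0
  B[14] = 0 XOR 0 = 0
= 110110010010100 (27796 decimal)


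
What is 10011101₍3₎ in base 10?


Positional values (base 3):
  1 × 3^0 = 1 × 1 = 1
  0 × 3^1 = 0 × 3 = 0
  1 × 3^2 = 1 × 9 = 9
  1 × 3^3 = 1 × 27 = 27
  1 × 3^4 = 1 × 81 = 81
  0 × 3^5 = 0 × 243 = 0
  0 × 3^6 = 0 × 729 = 0
  1 × 3^7 = 1 × 2187 = 2187
Sum = 1 + 0 + 9 + 27 + 81 + 0 + 0 + 2187
= 2305


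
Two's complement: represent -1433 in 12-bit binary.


Original: 010110011001
Step 1 - Invert all bits: 101001100110
Step 2 - Add 1: 101001100110 + 1
= 101001100111 (represents -1433)


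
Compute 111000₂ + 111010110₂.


Align and add column by column (LSB to MSB, carry propagating):
  0000111000
+ 0111010110
  ----------
  col 0: 0 + 0 + 0 (carry in) = 0 → bit 0, carry out 0
  col 1: 0 + 1 + 0 (carry in) = 1 → bit 1, carry out 0
  col 2: 0 + 1 + 0 (carry in) = 1 → bit 1, carry out 0
  col 3: 1 + 0 + 0 (carry in) = 1 → bit 1, carry out 0
  col 4: 1 + 1 + 0 (carry in) = 2 → bit 0, carry out 1
  col 5: 1 + 0 + 1 (carry in) = 2 → bit 0, carry out 1
  col 6: 0 + 1 + 1 (carry in) = 2 → bit 0, carry out 1
  col 7: 0 + 1 + 1 (carry in) = 2 → bit 0, carry out 1
  col 8: 0 + 1 + 1 (carry in) = 2 → bit 0, carry out 1
  col 9: 0 + 0 + 1 (carry in) = 1 → bit 1, carry out 0
Reading bits MSB→LSB: 1000001110
Strip leading zeros: 1000001110
= 1000001110


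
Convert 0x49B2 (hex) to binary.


Each hex digit → 4 binary bits:
  4 = 0100
  9 = 1001
  B = 1011
  2 = 0010
Concatenate: 0100 1001 1011 0010
= 0100100110110010


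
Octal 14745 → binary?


Each octal digit → 3 binary bits:
  1 = 001
  4 = 100
  7 = 111
  4 = 100
  5 = 101
Concatenate: 001 100 111 100 101
= 001100111100101


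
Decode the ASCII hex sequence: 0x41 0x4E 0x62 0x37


Codes (hex): 0x41 0x4E 0x62 0x37
Per-code ASCII lookup:
  0x41 = 65  (range 65-90: uppercase, 65 - 65 = 0) → 'A'
  0x4E = 78  (range 65-90: uppercase, 78 - 65 = 13) → 'N'
  0x62 = 98  (range 97-122: lowercase, 98 - 97 = 1) → 'b'
  0x37 = 55  (range 48-57: digits, 55 - 48 = 7) → '7'
= 'ANb7'


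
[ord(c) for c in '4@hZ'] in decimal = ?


String: '4@hZ'  (4 characters)
Per-character ASCII lookup:
  '4': digits start at 48: '4' = 48 + 4 = 52
  '@': special character: '@' = 64
  'h': lowercase starts at 97: 'h' = 97 + 7 = 104
  'Z': uppercase starts at 65: 'Z' = 65 + 25 = 90
= 52 64 104 90


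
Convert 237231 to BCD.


Each digit → 4-bit binary:
  2 → 0010
  3 → 0011
  7 → 0111
  2 → 0010
  3 → 0011
  1 → 0001
= 0010 0011 0111 0010 0011 0001


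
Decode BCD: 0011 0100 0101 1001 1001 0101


Each 4-bit group → digit:
  0011 → 3
  0100 → 4
  0101 → 5
  1001 → 9
  1001 → 9
  0101 → 5
= 345995


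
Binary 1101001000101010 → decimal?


Positional values:
Bit 1: 1 × 2^1 = 2
Bit 3: 1 × 2^3 = 8
Bit 5: 1 × 2^5 = 32
Bit 9: 1 × 2^9 = 512
Bit 12: 1 × 2^12 = 4096
Bit 14: 1 × 2^14 = 16384
Bit 15: 1 × 2^15 = 32768
Sum = 2 + 8 + 32 + 512 + 4096 + 16384 + 32768
= 53802


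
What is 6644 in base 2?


Divide by 2 repeatedly:
6644 ÷ 2 = 3322 remainder 0
3322 ÷ 2 = 1661 remainder 0
1661 ÷ 2 = 830 remainder 1
830 ÷ 2 = 415 remainder 0
415 ÷ 2 = 207 remainder 1
207 ÷ 2 = 103 remainder 1
103 ÷ 2 = 51 remainder 1
51 ÷ 2 = 25 remainder 1
25 ÷ 2 = 12 remainder 1
12 ÷ 2 = 6 remainder 0
6 ÷ 2 = 3 remainder 0
3 ÷ 2 = 1 remainder 1
1 ÷ 2 = 0 remainder 1
Reading remainders bottom-up:
= 1100111110100


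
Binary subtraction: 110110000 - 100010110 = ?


Align and subtract column by column (LSB to MSB, borrowing when needed):
  110110000
- 100010110
  ---------
  col 0: (0 - 0 borrow-in) - 0 → 0 - 0 = 0, borrow out 0
  col 1: (0 - 0 borrow-in) - 1 → borrow from next column: (0+2) - 1 = 1, borrow out 1
  col 2: (0 - 1 borrow-in) - 1 → borrow from next column: (-1+2) - 1 = 0, borrow out 1
  col 3: (0 - 1 borrow-in) - 0 → borrow from next column: (-1+2) - 0 = 1, borrow out 1
  col 4: (1 - 1 borrow-in) - 1 → borrow from next column: (0+2) - 1 = 1, borrow out 1
  col 5: (1 - 1 borrow-in) - 0 → 0 - 0 = 0, borrow out 0
  col 6: (0 - 0 borrow-in) - 0 → 0 - 0 = 0, borrow out 0
  col 7: (1 - 0 borrow-in) - 0 → 1 - 0 = 1, borrow out 0
  col 8: (1 - 0 borrow-in) - 1 → 1 - 1 = 0, borrow out 0
Reading bits MSB→LSB: 010011010
Strip leading zeros: 10011010
= 10011010


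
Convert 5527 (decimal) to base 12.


Divide by 12 repeatedly:
5527 ÷ 12 = 460 remainder 7
460 ÷ 12 = 38 remainder 4
38 ÷ 12 = 3 remainder 2
3 ÷ 12 = 0 remainder 3
Reading remainders bottom-up:
= 3247


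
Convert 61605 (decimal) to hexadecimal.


Divide by 16 repeatedly:
61605 ÷ 16 = 3850 remainder 5 (5)
3850 ÷ 16 = 240 remainder 10 (A)
240 ÷ 16 = 15 remainder 0 (0)
15 ÷ 16 = 0 remainder 15 (F)
Reading remainders bottom-up:
= 0xF0A5


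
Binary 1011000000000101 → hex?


Group into 4-bit nibbles: 1011000000000101
  1011 = B
  0000 = 0
  0000 = 0
  0101 = 5
= 0xB005


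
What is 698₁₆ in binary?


Each hex digit → 4 binary bits:
  6 = 0110
  9 = 1001
  8 = 1000
Concatenate: 0110 1001 1000
= 011010011000


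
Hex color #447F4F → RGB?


Hex: #447F4F
R = 44₁₆ = 68
G = 7F₁₆ = 127
B = 4F₁₆ = 79
= RGB(68, 127, 79)


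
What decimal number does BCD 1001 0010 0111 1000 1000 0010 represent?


Each 4-bit group → digit:
  1001 → 9
  0010 → 2
  0111 → 7
  1000 → 8
  1000 → 8
  0010 → 2
= 927882


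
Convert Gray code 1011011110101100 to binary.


Gray code: 1011011110101100
MSB stays the same: 1
Each subsequent bit = prev_binary XOR current_gray:
  B[1] = 1 XOR 0 = 1
  B[2] = 1 XOR 1 = 0
  B[3] = 0 XOR 1 = 1
  B[4] = 1 XOR 0 = 1
  B[5] = 1 XOR 1 = 0
  B[6] = 0 XOR 1 = 1
  B[7] = 1 XOR 1 = 0
  B[8] = 0 XOR 1 = 1
  B[9] = 1 XOR 0 = 1
  B[10] = 1 XOR 1 = 0
  B[11] = 0 XOR 0 = 0
  B[12] = 0 XOR 1 = 1
  B[13] = 1 XOR 1 = 0
  B[14] = 0 XOR 0 = 0
  B[15] = 0 XOR 0 = 0
= 1101101011001000 (56008 decimal)


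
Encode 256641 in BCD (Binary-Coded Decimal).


Each digit → 4-bit binary:
  2 → 0010
  5 → 0101
  6 → 0110
  6 → 0110
  4 → 0100
  1 → 0001
= 0010 0101 0110 0110 0100 0001


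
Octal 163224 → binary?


Each octal digit → 3 binary bits:
  1 = 001
  6 = 110
  3 = 011
  2 = 010
  2 = 010
  4 = 100
Concatenate: 001 110 011 010 010 100
= 001110011010010100


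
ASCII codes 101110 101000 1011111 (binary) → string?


Codes (binary): 101110 101000 1011111
Per-code ASCII lookup:
  101110 = 46  (special character) → '.'
  101000 = 40  (special character) → '('
  1011111 = 95  (special character) → '_'
= '.(_'


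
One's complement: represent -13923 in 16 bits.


Original: 0011011001100011
Invert all bits:
  bit 0: 0 → 1
  bit 1: 0 → 1
  bit 2: 1 → 0
  bit 3: 1 → 0
  bit 4: 0 → 1
  bit 5: 1 → 0
  bit 6: 1 → 0
  bit 7: 0 → 1
  bit 8: 0 → 1
  bit 9: 1 → 0
  bit 10: 1 → 0
  bit 11: 0 → 1
  bit 12: 0 → 1
  bit 13: 0 → 1
  bit 14: 1 → 0
  bit 15: 1 → 0
= 1100100110011100


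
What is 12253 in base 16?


Divide by 16 repeatedly:
12253 ÷ 16 = 765 remainder 13 (D)
765 ÷ 16 = 47 remainder 13 (D)
47 ÷ 16 = 2 remainder 15 (F)
2 ÷ 16 = 0 remainder 2 (2)
Reading remainders bottom-up:
= 0x2FDD


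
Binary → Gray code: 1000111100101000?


Binary: 1000111100101000
Gray code: G = B XOR (B >> 1)
B >> 1 = 0100011110010100
1000111100101000 XOR 0100011110010100:
  1 XOR 0 = 1
  0 XOR 1 = 1
  0 XOR 0 = 0
  0 XOR 0 = 0
  1 XOR 0 = 1
  1 XOR 1 = 0
  1 XOR 1 = 0
  1 XOR 1 = 0
  0 XOR 1 = 1
  0 XOR 0 = 0
  1 XOR 0 = 1
  0 XOR 1 = 1
  1 XOR 0 = 1
  0 XOR 1 = 1
  0 XOR 0 = 0
  0 XOR 0 = 0
= 1100100010111100


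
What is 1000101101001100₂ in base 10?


Positional values:
Bit 2: 1 × 2^2 = 4
Bit 3: 1 × 2^3 = 8
Bit 6: 1 × 2^6 = 64
Bit 8: 1 × 2^8 = 256
Bit 9: 1 × 2^9 = 512
Bit 11: 1 × 2^11 = 2048
Bit 15: 1 × 2^15 = 32768
Sum = 4 + 8 + 64 + 256 + 512 + 2048 + 32768
= 35660


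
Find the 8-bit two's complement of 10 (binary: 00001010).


Original: 00001010
Step 1 - Invert all bits: 11110101
Step 2 - Add 1: 11110101 + 1
= 11110110 (represents -10)


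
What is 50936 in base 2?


Divide by 2 repeatedly:
50936 ÷ 2 = 25468 remainder 0
25468 ÷ 2 = 12734 remainder 0
12734 ÷ 2 = 6367 remainder 0
6367 ÷ 2 = 3183 remainder 1
3183 ÷ 2 = 1591 remainder 1
1591 ÷ 2 = 795 remainder 1
795 ÷ 2 = 397 remainder 1
397 ÷ 2 = 198 remainder 1
198 ÷ 2 = 99 remainder 0
99 ÷ 2 = 49 remainder 1
49 ÷ 2 = 24 remainder 1
24 ÷ 2 = 12 remainder 0
12 ÷ 2 = 6 remainder 0
6 ÷ 2 = 3 remainder 0
3 ÷ 2 = 1 remainder 1
1 ÷ 2 = 0 remainder 1
Reading remainders bottom-up:
= 1100011011111000


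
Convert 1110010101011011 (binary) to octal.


Group into 3-bit groups: 001110010101011011
  001 = 1
  110 = 6
  010 = 2
  101 = 5
  011 = 3
  011 = 3
= 0o162533


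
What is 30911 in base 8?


Divide by 8 repeatedly:
30911 ÷ 8 = 3863 remainder 7
3863 ÷ 8 = 482 remainder 7
482 ÷ 8 = 60 remainder 2
60 ÷ 8 = 7 remainder 4
7 ÷ 8 = 0 remainder 7
Reading remainders bottom-up:
= 0o74277


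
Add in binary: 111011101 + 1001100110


Align and add column by column (LSB to MSB, carry propagating):
  00111011101
+ 01001100110
  -----------
  col 0: 1 + 0 + 0 (carry in) = 1 → bit 1, carry out 0
  col 1: 0 + 1 + 0 (carry in) = 1 → bit 1, carry out 0
  col 2: 1 + 1 + 0 (carry in) = 2 → bit 0, carry out 1
  col 3: 1 + 0 + 1 (carry in) = 2 → bit 0, carry out 1
  col 4: 1 + 0 + 1 (carry in) = 2 → bit 0, carry out 1
  col 5: 0 + 1 + 1 (carry in) = 2 → bit 0, carry out 1
  col 6: 1 + 1 + 1 (carry in) = 3 → bit 1, carry out 1
  col 7: 1 + 0 + 1 (carry in) = 2 → bit 0, carry out 1
  col 8: 1 + 0 + 1 (carry in) = 2 → bit 0, carry out 1
  col 9: 0 + 1 + 1 (carry in) = 2 → bit 0, carry out 1
  col 10: 0 + 0 + 1 (carry in) = 1 → bit 1, carry out 0
Reading bits MSB→LSB: 10001000011
Strip leading zeros: 10001000011
= 10001000011


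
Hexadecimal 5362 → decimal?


Positional values:
Position 0: 2 × 16^0 = 2 × 1 = 2
Position 1: 6 × 16^1 = 6 × 16 = 96
Position 2: 3 × 16^2 = 3 × 256 = 768
Position 3: 5 × 16^3 = 5 × 4096 = 20480
Sum = 2 + 96 + 768 + 20480
= 21346


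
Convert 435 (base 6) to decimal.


Positional values (base 6):
  5 × 6^0 = 5 × 1 = 5
  3 × 6^1 = 3 × 6 = 18
  4 × 6^2 = 4 × 36 = 144
Sum = 5 + 18 + 144
= 167


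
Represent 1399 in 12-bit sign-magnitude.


Sign bit: 0 (positive)
Magnitude: 1399 = 10101110111
= 010101110111


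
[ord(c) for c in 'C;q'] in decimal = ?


String: 'C;q'  (3 characters)
Per-character ASCII lookup:
  'C': uppercase starts at 65: 'C' = 65 + 2 = 67
  ';': special character: ';' = 59
  'q': lowercase starts at 97: 'q' = 97 + 16 = 113
= 67 59 113


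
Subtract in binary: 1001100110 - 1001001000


Align and subtract column by column (LSB to MSB, borrowing when needed):
  1001100110
- 1001001000
  ----------
  col 0: (0 - 0 borrow-in) - 0 → 0 - 0 = 0, borrow out 0
  col 1: (1 - 0 borrow-in) - 0 → 1 - 0 = 1, borrow out 0
  col 2: (1 - 0 borrow-in) - 0 → 1 - 0 = 1, borrow out 0
  col 3: (0 - 0 borrow-in) - 1 → borrow from next column: (0+2) - 1 = 1, borrow out 1
  col 4: (0 - 1 borrow-in) - 0 → borrow from next column: (-1+2) - 0 = 1, borrow out 1
  col 5: (1 - 1 borrow-in) - 0 → 0 - 0 = 0, borrow out 0
  col 6: (1 - 0 borrow-in) - 1 → 1 - 1 = 0, borrow out 0
  col 7: (0 - 0 borrow-in) - 0 → 0 - 0 = 0, borrow out 0
  col 8: (0 - 0 borrow-in) - 0 → 0 - 0 = 0, borrow out 0
  col 9: (1 - 0 borrow-in) - 1 → 1 - 1 = 0, borrow out 0
Reading bits MSB→LSB: 0000011110
Strip leading zeros: 11110
= 11110


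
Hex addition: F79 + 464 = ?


Align and add column by column (LSB to MSB, each column mod 16 with carry):
  0F79
+ 0464
  ----
  col 0: 9(9) + 4(4) + 0 (carry in) = 13 → D(13), carry out 0
  col 1: 7(7) + 6(6) + 0 (carry in) = 13 → D(13), carry out 0
  col 2: F(15) + 4(4) + 0 (carry in) = 19 → 3(3), carry out 1
  col 3: 0(0) + 0(0) + 1 (carry in) = 1 → 1(1), carry out 0
Reading digits MSB→LSB: 13DD
Strip leading zeros: 13DD
= 0x13DD


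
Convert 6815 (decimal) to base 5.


Divide by 5 repeatedly:
6815 ÷ 5 = 1363 remainder 0
1363 ÷ 5 = 272 remainder 3
272 ÷ 5 = 54 remainder 2
54 ÷ 5 = 10 remainder 4
10 ÷ 5 = 2 remainder 0
2 ÷ 5 = 0 remainder 2
Reading remainders bottom-up:
= 204230


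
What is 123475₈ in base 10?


Positional values:
Position 0: 5 × 8^0 = 5
Position 1: 7 × 8^1 = 56
Position 2: 4 × 8^2 = 256
Position 3: 3 × 8^3 = 1536
Position 4: 2 × 8^4 = 8192
Position 5: 1 × 8^5 = 32768
Sum = 5 + 56 + 256 + 1536 + 8192 + 32768
= 42813


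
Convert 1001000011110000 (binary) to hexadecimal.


Group into 4-bit nibbles: 1001000011110000
  1001 = 9
  0000 = 0
  1111 = F
  0000 = 0
= 0x90F0


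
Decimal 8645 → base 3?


Divide by 3 repeatedly:
8645 ÷ 3 = 2881 remainder 2
2881 ÷ 3 = 960 remainder 1
960 ÷ 3 = 320 remainder 0
320 ÷ 3 = 106 remainder 2
106 ÷ 3 = 35 remainder 1
35 ÷ 3 = 11 remainder 2
11 ÷ 3 = 3 remainder 2
3 ÷ 3 = 1 remainder 0
1 ÷ 3 = 0 remainder 1
Reading remainders bottom-up:
= 102212012


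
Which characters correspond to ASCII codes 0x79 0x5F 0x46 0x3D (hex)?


Codes (hex): 0x79 0x5F 0x46 0x3D
Per-code ASCII lookup:
  0x79 = 121  (range 97-122: lowercase, 121 - 97 = 24) → 'y'
  0x5F = 95  (special character) → '_'
  0x46 = 70  (range 65-90: uppercase, 70 - 65 = 5) → 'F'
  0x3D = 61  (special character) → '='
= 'y_F='


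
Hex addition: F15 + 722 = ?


Align and add column by column (LSB to MSB, each column mod 16 with carry):
  0F15
+ 0722
  ----
  col 0: 5(5) + 2(2) + 0 (carry in) = 7 → 7(7), carry out 0
  col 1: 1(1) + 2(2) + 0 (carry in) = 3 → 3(3), carry out 0
  col 2: F(15) + 7(7) + 0 (carry in) = 22 → 6(6), carry out 1
  col 3: 0(0) + 0(0) + 1 (carry in) = 1 → 1(1), carry out 0
Reading digits MSB→LSB: 1637
Strip leading zeros: 1637
= 0x1637


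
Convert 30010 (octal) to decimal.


Positional values:
Position 0: 0 × 8^0 = 0
Position 1: 1 × 8^1 = 8
Position 2: 0 × 8^2 = 0
Position 3: 0 × 8^3 = 0
Position 4: 3 × 8^4 = 12288
Sum = 0 + 8 + 0 + 0 + 12288
= 12296


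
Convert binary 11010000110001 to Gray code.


Binary: 11010000110001
Gray code: G = B XOR (B >> 1)
B >> 1 = 01101000011000
11010000110001 XOR 01101000011000:
  1 XOR 0 = 1
  1 XOR 1 = 0
  0 XOR 1 = 1
  1 XOR 0 = 1
  0 XOR 1 = 1
  0 XOR 0 = 0
  0 XOR 0 = 0
  0 XOR 0 = 0
  1 XOR 0 = 1
  1 XOR 1 = 0
  0 XOR 1 = 1
  0 XOR 0 = 0
  0 XOR 0 = 0
  1 XOR 0 = 1
= 10111000101001


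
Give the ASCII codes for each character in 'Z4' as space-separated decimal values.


String: 'Z4'  (2 characters)
Per-character ASCII lookup:
  'Z': uppercase starts at 65: 'Z' = 65 + 25 = 90
  '4': digits start at 48: '4' = 48 + 4 = 52
= 90 52


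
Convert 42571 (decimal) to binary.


Divide by 2 repeatedly:
42571 ÷ 2 = 21285 remainder 1
21285 ÷ 2 = 10642 remainder 1
10642 ÷ 2 = 5321 remainder 0
5321 ÷ 2 = 2660 remainder 1
2660 ÷ 2 = 1330 remainder 0
1330 ÷ 2 = 665 remainder 0
665 ÷ 2 = 332 remainder 1
332 ÷ 2 = 166 remainder 0
166 ÷ 2 = 83 remainder 0
83 ÷ 2 = 41 remainder 1
41 ÷ 2 = 20 remainder 1
20 ÷ 2 = 10 remainder 0
10 ÷ 2 = 5 remainder 0
5 ÷ 2 = 2 remainder 1
2 ÷ 2 = 1 remainder 0
1 ÷ 2 = 0 remainder 1
Reading remainders bottom-up:
= 1010011001001011


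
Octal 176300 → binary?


Each octal digit → 3 binary bits:
  1 = 001
  7 = 111
  6 = 110
  3 = 011
  0 = 000
  0 = 000
Concatenate: 001 111 110 011 000 000
= 001111110011000000


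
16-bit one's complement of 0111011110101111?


Original: 0111011110101111
Invert all bits:
  bit 0: 0 → 1
  bit 1: 1 → 0
  bit 2: 1 → 0
  bit 3: 1 → 0
  bit 4: 0 → 1
  bit 5: 1 → 0
  bit 6: 1 → 0
  bit 7: 1 → 0
  bit 8: 1 → 0
  bit 9: 0 → 1
  bit 10: 1 → 0
  bit 11: 0 → 1
  bit 12: 1 → 0
  bit 13: 1 → 0
  bit 14: 1 → 0
  bit 15: 1 → 0
= 1000100001010000


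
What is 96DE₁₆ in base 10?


Positional values:
Position 0: E × 16^0 = 14 × 1 = 14
Position 1: D × 16^1 = 13 × 16 = 208
Position 2: 6 × 16^2 = 6 × 256 = 1536
Position 3: 9 × 16^3 = 9 × 4096 = 36864
Sum = 14 + 208 + 1536 + 36864
= 38622


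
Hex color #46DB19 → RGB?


Hex: #46DB19
R = 46₁₆ = 70
G = DB₁₆ = 219
B = 19₁₆ = 25
= RGB(70, 219, 25)


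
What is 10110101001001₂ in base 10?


Positional values:
Bit 0: 1 × 2^0 = 1
Bit 3: 1 × 2^3 = 8
Bit 6: 1 × 2^6 = 64
Bit 8: 1 × 2^8 = 256
Bit 10: 1 × 2^10 = 1024
Bit 11: 1 × 2^11 = 2048
Bit 13: 1 × 2^13 = 8192
Sum = 1 + 8 + 64 + 256 + 1024 + 2048 + 8192
= 11593


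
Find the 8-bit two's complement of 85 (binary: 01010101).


Original: 01010101
Step 1 - Invert all bits: 10101010
Step 2 - Add 1: 10101010 + 1
= 10101011 (represents -85)


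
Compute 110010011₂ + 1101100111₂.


Align and add column by column (LSB to MSB, carry propagating):
  00110010011
+ 01101100111
  -----------
  col 0: 1 + 1 + 0 (carry in) = 2 → bit 0, carry out 1
  col 1: 1 + 1 + 1 (carry in) = 3 → bit 1, carry out 1
  col 2: 0 + 1 + 1 (carry in) = 2 → bit 0, carry out 1
  col 3: 0 + 0 + 1 (carry in) = 1 → bit 1, carry out 0
  col 4: 1 + 0 + 0 (carry in) = 1 → bit 1, carry out 0
  col 5: 0 + 1 + 0 (carry in) = 1 → bit 1, carry out 0
  col 6: 0 + 1 + 0 (carry in) = 1 → bit 1, carry out 0
  col 7: 1 + 0 + 0 (carry in) = 1 → bit 1, carry out 0
  col 8: 1 + 1 + 0 (carry in) = 2 → bit 0, carry out 1
  col 9: 0 + 1 + 1 (carry in) = 2 → bit 0, carry out 1
  col 10: 0 + 0 + 1 (carry in) = 1 → bit 1, carry out 0
Reading bits MSB→LSB: 10011111010
Strip leading zeros: 10011111010
= 10011111010


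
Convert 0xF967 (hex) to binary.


Each hex digit → 4 binary bits:
  F = 1111
  9 = 1001
  6 = 0110
  7 = 0111
Concatenate: 1111 1001 0110 0111
= 1111100101100111


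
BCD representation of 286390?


Each digit → 4-bit binary:
  2 → 0010
  8 → 1000
  6 → 0110
  3 → 0011
  9 → 1001
  0 → 0000
= 0010 1000 0110 0011 1001 0000


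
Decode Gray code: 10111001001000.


Gray code: 10111001001000
MSB stays the same: 1
Each subsequent bit = prev_binary XOR current_gray:
  B[1] = 1 XOR 0 = 1
  B[2] = 1 XOR 1 = 0
  B[3] = 0 XOR 1 = 1
  B[4] = 1 XOR 1 = 0
  B[5] = 0 XOR 0 = 0
  B[6] = 0 XOR 0 = 0
  B[7] = 0 XOR 1 = 1
  B[8] = 1 XOR 0 = 1
  B[9] = 1 XOR 0 = 1
  B[10] = 1 XOR 1 = 0
  B[11] = 0 XOR 0 = 0
  B[12] = 0 XOR 0 = 0
  B[13] = 0 XOR 0 = 0
= 11010001110000 (13424 decimal)


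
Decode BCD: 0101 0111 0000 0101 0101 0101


Each 4-bit group → digit:
  0101 → 5
  0111 → 7
  0000 → 0
  0101 → 5
  0101 → 5
  0101 → 5
= 570555


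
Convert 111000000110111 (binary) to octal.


Group into 3-bit groups: 111000000110111
  111 = 7
  000 = 0
  000 = 0
  110 = 6
  111 = 7
= 0o70067


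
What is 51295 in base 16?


Divide by 16 repeatedly:
51295 ÷ 16 = 3205 remainder 15 (F)
3205 ÷ 16 = 200 remainder 5 (5)
200 ÷ 16 = 12 remainder 8 (8)
12 ÷ 16 = 0 remainder 12 (C)
Reading remainders bottom-up:
= 0xC85F


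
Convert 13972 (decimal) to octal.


Divide by 8 repeatedly:
13972 ÷ 8 = 1746 remainder 4
1746 ÷ 8 = 218 remainder 2
218 ÷ 8 = 27 remainder 2
27 ÷ 8 = 3 remainder 3
3 ÷ 8 = 0 remainder 3
Reading remainders bottom-up:
= 0o33224


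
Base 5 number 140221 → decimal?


Positional values (base 5):
  1 × 5^0 = 1 × 1 = 1
  2 × 5^1 = 2 × 5 = 10
  2 × 5^2 = 2 × 25 = 50
  0 × 5^3 = 0 × 125 = 0
  4 × 5^4 = 4 × 625 = 2500
  1 × 5^5 = 1 × 3125 = 3125
Sum = 1 + 10 + 50 + 0 + 2500 + 3125
= 5686


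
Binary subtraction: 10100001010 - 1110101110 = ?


Align and subtract column by column (LSB to MSB, borrowing when needed):
  10100001010
- 01110101110
  -----------
  col 0: (0 - 0 borrow-in) - 0 → 0 - 0 = 0, borrow out 0
  col 1: (1 - 0 borrow-in) - 1 → 1 - 1 = 0, borrow out 0
  col 2: (0 - 0 borrow-in) - 1 → borrow from next column: (0+2) - 1 = 1, borrow out 1
  col 3: (1 - 1 borrow-in) - 1 → borrow from next column: (0+2) - 1 = 1, borrow out 1
  col 4: (0 - 1 borrow-in) - 0 → borrow from next column: (-1+2) - 0 = 1, borrow out 1
  col 5: (0 - 1 borrow-in) - 1 → borrow from next column: (-1+2) - 1 = 0, borrow out 1
  col 6: (0 - 1 borrow-in) - 0 → borrow from next column: (-1+2) - 0 = 1, borrow out 1
  col 7: (0 - 1 borrow-in) - 1 → borrow from next column: (-1+2) - 1 = 0, borrow out 1
  col 8: (1 - 1 borrow-in) - 1 → borrow from next column: (0+2) - 1 = 1, borrow out 1
  col 9: (0 - 1 borrow-in) - 1 → borrow from next column: (-1+2) - 1 = 0, borrow out 1
  col 10: (1 - 1 borrow-in) - 0 → 0 - 0 = 0, borrow out 0
Reading bits MSB→LSB: 00101011100
Strip leading zeros: 101011100
= 101011100


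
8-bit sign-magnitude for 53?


Sign bit: 0 (positive)
Magnitude: 53 = 0110101
= 00110101


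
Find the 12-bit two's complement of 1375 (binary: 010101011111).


Original: 010101011111
Step 1 - Invert all bits: 101010100000
Step 2 - Add 1: 101010100000 + 1
= 101010100001 (represents -1375)


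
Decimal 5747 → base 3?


Divide by 3 repeatedly:
5747 ÷ 3 = 1915 remainder 2
1915 ÷ 3 = 638 remainder 1
638 ÷ 3 = 212 remainder 2
212 ÷ 3 = 70 remainder 2
70 ÷ 3 = 23 remainder 1
23 ÷ 3 = 7 remainder 2
7 ÷ 3 = 2 remainder 1
2 ÷ 3 = 0 remainder 2
Reading remainders bottom-up:
= 21212212


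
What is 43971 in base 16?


Divide by 16 repeatedly:
43971 ÷ 16 = 2748 remainder 3 (3)
2748 ÷ 16 = 171 remainder 12 (C)
171 ÷ 16 = 10 remainder 11 (B)
10 ÷ 16 = 0 remainder 10 (A)
Reading remainders bottom-up:
= 0xABC3


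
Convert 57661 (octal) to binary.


Each octal digit → 3 binary bits:
  5 = 101
  7 = 111
  6 = 110
  6 = 110
  1 = 001
Concatenate: 101 111 110 110 001
= 101111110110001


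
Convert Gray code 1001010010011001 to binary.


Gray code: 1001010010011001
MSB stays the same: 1
Each subsequent bit = prev_binary XOR current_gray:
  B[1] = 1 XOR 0 = 1
  B[2] = 1 XOR 0 = 1
  B[3] = 1 XOR 1 = 0
  B[4] = 0 XOR 0 = 0
  B[5] = 0 XOR 1 = 1
  B[6] = 1 XOR 0 = 1
  B[7] = 1 XOR 0 = 1
  B[8] = 1 XOR 1 = 0
  B[9] = 0 XOR 0 = 0
  B[10] = 0 XOR 0 = 0
  B[11] = 0 XOR 1 = 1
  B[12] = 1 XOR 1 = 0
  B[13] = 0 XOR 0 = 0
  B[14] = 0 XOR 0 = 0
  B[15] = 0 XOR 1 = 1
= 1110011100010001 (59153 decimal)


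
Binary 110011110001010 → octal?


Group into 3-bit groups: 110011110001010
  110 = 6
  011 = 3
  110 = 6
  001 = 1
  010 = 2
= 0o63612


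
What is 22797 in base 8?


Divide by 8 repeatedly:
22797 ÷ 8 = 2849 remainder 5
2849 ÷ 8 = 356 remainder 1
356 ÷ 8 = 44 remainder 4
44 ÷ 8 = 5 remainder 4
5 ÷ 8 = 0 remainder 5
Reading remainders bottom-up:
= 0o54415


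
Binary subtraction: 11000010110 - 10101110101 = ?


Align and subtract column by column (LSB to MSB, borrowing when needed):
  11000010110
- 10101110101
  -----------
  col 0: (0 - 0 borrow-in) - 1 → borrow from next column: (0+2) - 1 = 1, borrow out 1
  col 1: (1 - 1 borrow-in) - 0 → 0 - 0 = 0, borrow out 0
  col 2: (1 - 0 borrow-in) - 1 → 1 - 1 = 0, borrow out 0
  col 3: (0 - 0 borrow-in) - 0 → 0 - 0 = 0, borrow out 0
  col 4: (1 - 0 borrow-in) - 1 → 1 - 1 = 0, borrow out 0
  col 5: (0 - 0 borrow-in) - 1 → borrow from next column: (0+2) - 1 = 1, borrow out 1
  col 6: (0 - 1 borrow-in) - 1 → borrow from next column: (-1+2) - 1 = 0, borrow out 1
  col 7: (0 - 1 borrow-in) - 0 → borrow from next column: (-1+2) - 0 = 1, borrow out 1
  col 8: (0 - 1 borrow-in) - 1 → borrow from next column: (-1+2) - 1 = 0, borrow out 1
  col 9: (1 - 1 borrow-in) - 0 → 0 - 0 = 0, borrow out 0
  col 10: (1 - 0 borrow-in) - 1 → 1 - 1 = 0, borrow out 0
Reading bits MSB→LSB: 00010100001
Strip leading zeros: 10100001
= 10100001


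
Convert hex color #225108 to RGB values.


Hex: #225108
R = 22₁₆ = 34
G = 51₁₆ = 81
B = 08₁₆ = 8
= RGB(34, 81, 8)


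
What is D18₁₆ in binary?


Each hex digit → 4 binary bits:
  D = 1101
  1 = 0001
  8 = 1000
Concatenate: 1101 0001 1000
= 110100011000


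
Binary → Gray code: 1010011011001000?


Binary: 1010011011001000
Gray code: G = B XOR (B >> 1)
B >> 1 = 0101001101100100
1010011011001000 XOR 0101001101100100:
  1 XOR 0 = 1
  0 XOR 1 = 1
  1 XOR 0 = 1
  0 XOR 1 = 1
  0 XOR 0 = 0
  1 XOR 0 = 1
  1 XOR 1 = 0
  0 XOR 1 = 1
  1 XOR 0 = 1
  1 XOR 1 = 0
  0 XOR 1 = 1
  0 XOR 0 = 0
  1 XOR 0 = 1
  0 XOR 1 = 1
  0 XOR 0 = 0
  0 XOR 0 = 0
= 1111010110101100


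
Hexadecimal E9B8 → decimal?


Positional values:
Position 0: 8 × 16^0 = 8 × 1 = 8
Position 1: B × 16^1 = 11 × 16 = 176
Position 2: 9 × 16^2 = 9 × 256 = 2304
Position 3: E × 16^3 = 14 × 4096 = 57344
Sum = 8 + 176 + 2304 + 57344
= 59832


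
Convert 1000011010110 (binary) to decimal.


Positional values:
Bit 1: 1 × 2^1 = 2
Bit 2: 1 × 2^2 = 4
Bit 4: 1 × 2^4 = 16
Bit 6: 1 × 2^6 = 64
Bit 7: 1 × 2^7 = 128
Bit 12: 1 × 2^12 = 4096
Sum = 2 + 4 + 16 + 64 + 128 + 4096
= 4310


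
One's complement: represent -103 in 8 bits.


Original: 01100111
Invert all bits:
  bit 0: 0 → 1
  bit 1: 1 → 0
  bit 2: 1 → 0
  bit 3: 0 → 1
  bit 4: 0 → 1
  bit 5: 1 → 0
  bit 6: 1 → 0
  bit 7: 1 → 0
= 10011000


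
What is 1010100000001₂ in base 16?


Group into 4-bit nibbles: 0001010100000001
  0001 = 1
  0101 = 5
  0000 = 0
  0001 = 1
= 0x1501


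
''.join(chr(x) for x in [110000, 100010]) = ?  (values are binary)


Codes (binary): 110000 100010
Per-code ASCII lookup:
  110000 = 48  (range 48-57: digits, 48 - 48 = 0) → '0'
  100010 = 34  (special character) → '"'
= '0"'


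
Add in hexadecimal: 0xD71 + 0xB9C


Align and add column by column (LSB to MSB, each column mod 16 with carry):
  0D71
+ 0B9C
  ----
  col 0: 1(1) + C(12) + 0 (carry in) = 13 → D(13), carry out 0
  col 1: 7(7) + 9(9) + 0 (carry in) = 16 → 0(0), carry out 1
  col 2: D(13) + B(11) + 1 (carry in) = 25 → 9(9), carry out 1
  col 3: 0(0) + 0(0) + 1 (carry in) = 1 → 1(1), carry out 0
Reading digits MSB→LSB: 190D
Strip leading zeros: 190D
= 0x190D


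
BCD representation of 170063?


Each digit → 4-bit binary:
  1 → 0001
  7 → 0111
  0 → 0000
  0 → 0000
  6 → 0110
  3 → 0011
= 0001 0111 0000 0000 0110 0011


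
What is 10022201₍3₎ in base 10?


Positional values (base 3):
  1 × 3^0 = 1 × 1 = 1
  0 × 3^1 = 0 × 3 = 0
  2 × 3^2 = 2 × 9 = 18
  2 × 3^3 = 2 × 27 = 54
  2 × 3^4 = 2 × 81 = 162
  0 × 3^5 = 0 × 243 = 0
  0 × 3^6 = 0 × 729 = 0
  1 × 3^7 = 1 × 2187 = 2187
Sum = 1 + 0 + 18 + 54 + 162 + 0 + 0 + 2187
= 2422


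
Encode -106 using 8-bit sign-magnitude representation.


Sign bit: 1 (negative)
Magnitude: 106 = 1101010
= 11101010


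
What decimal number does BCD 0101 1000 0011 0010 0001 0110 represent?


Each 4-bit group → digit:
  0101 → 5
  1000 → 8
  0011 → 3
  0010 → 2
  0001 → 1
  0110 → 6
= 583216


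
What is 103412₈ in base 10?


Positional values:
Position 0: 2 × 8^0 = 2
Position 1: 1 × 8^1 = 8
Position 2: 4 × 8^2 = 256
Position 3: 3 × 8^3 = 1536
Position 4: 0 × 8^4 = 0
Position 5: 1 × 8^5 = 32768
Sum = 2 + 8 + 256 + 1536 + 0 + 32768
= 34570


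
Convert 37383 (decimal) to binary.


Divide by 2 repeatedly:
37383 ÷ 2 = 18691 remainder 1
18691 ÷ 2 = 9345 remainder 1
9345 ÷ 2 = 4672 remainder 1
4672 ÷ 2 = 2336 remainder 0
2336 ÷ 2 = 1168 remainder 0
1168 ÷ 2 = 584 remainder 0
584 ÷ 2 = 292 remainder 0
292 ÷ 2 = 146 remainder 0
146 ÷ 2 = 73 remainder 0
73 ÷ 2 = 36 remainder 1
36 ÷ 2 = 18 remainder 0
18 ÷ 2 = 9 remainder 0
9 ÷ 2 = 4 remainder 1
4 ÷ 2 = 2 remainder 0
2 ÷ 2 = 1 remainder 0
1 ÷ 2 = 0 remainder 1
Reading remainders bottom-up:
= 1001001000000111


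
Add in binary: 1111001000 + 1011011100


Align and add column by column (LSB to MSB, carry propagating):
  01111001000
+ 01011011100
  -----------
  col 0: 0 + 0 + 0 (carry in) = 0 → bit 0, carry out 0
  col 1: 0 + 0 + 0 (carry in) = 0 → bit 0, carry out 0
  col 2: 0 + 1 + 0 (carry in) = 1 → bit 1, carry out 0
  col 3: 1 + 1 + 0 (carry in) = 2 → bit 0, carry out 1
  col 4: 0 + 1 + 1 (carry in) = 2 → bit 0, carry out 1
  col 5: 0 + 0 + 1 (carry in) = 1 → bit 1, carry out 0
  col 6: 1 + 1 + 0 (carry in) = 2 → bit 0, carry out 1
  col 7: 1 + 1 + 1 (carry in) = 3 → bit 1, carry out 1
  col 8: 1 + 0 + 1 (carry in) = 2 → bit 0, carry out 1
  col 9: 1 + 1 + 1 (carry in) = 3 → bit 1, carry out 1
  col 10: 0 + 0 + 1 (carry in) = 1 → bit 1, carry out 0
Reading bits MSB→LSB: 11010100100
Strip leading zeros: 11010100100
= 11010100100


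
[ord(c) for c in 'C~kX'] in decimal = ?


String: 'C~kX'  (4 characters)
Per-character ASCII lookup:
  'C': uppercase starts at 65: 'C' = 65 + 2 = 67
  '~': special character: '~' = 126
  'k': lowercase starts at 97: 'k' = 97 + 10 = 107
  'X': uppercase starts at 65: 'X' = 65 + 23 = 88
= 67 126 107 88


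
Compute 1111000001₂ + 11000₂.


Align and add column by column (LSB to MSB, carry propagating):
  01111000001
+ 00000011000
  -----------
  col 0: 1 + 0 + 0 (carry in) = 1 → bit 1, carry out 0
  col 1: 0 + 0 + 0 (carry in) = 0 → bit 0, carry out 0
  col 2: 0 + 0 + 0 (carry in) = 0 → bit 0, carry out 0
  col 3: 0 + 1 + 0 (carry in) = 1 → bit 1, carry out 0
  col 4: 0 + 1 + 0 (carry in) = 1 → bit 1, carry out 0
  col 5: 0 + 0 + 0 (carry in) = 0 → bit 0, carry out 0
  col 6: 1 + 0 + 0 (carry in) = 1 → bit 1, carry out 0
  col 7: 1 + 0 + 0 (carry in) = 1 → bit 1, carry out 0
  col 8: 1 + 0 + 0 (carry in) = 1 → bit 1, carry out 0
  col 9: 1 + 0 + 0 (carry in) = 1 → bit 1, carry out 0
  col 10: 0 + 0 + 0 (carry in) = 0 → bit 0, carry out 0
Reading bits MSB→LSB: 01111011001
Strip leading zeros: 1111011001
= 1111011001


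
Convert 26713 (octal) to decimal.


Positional values:
Position 0: 3 × 8^0 = 3
Position 1: 1 × 8^1 = 8
Position 2: 7 × 8^2 = 448
Position 3: 6 × 8^3 = 3072
Position 4: 2 × 8^4 = 8192
Sum = 3 + 8 + 448 + 3072 + 8192
= 11723


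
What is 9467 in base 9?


Divide by 9 repeatedly:
9467 ÷ 9 = 1051 remainder 8
1051 ÷ 9 = 116 remainder 7
116 ÷ 9 = 12 remainder 8
12 ÷ 9 = 1 remainder 3
1 ÷ 9 = 0 remainder 1
Reading remainders bottom-up:
= 13878


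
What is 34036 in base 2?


Divide by 2 repeatedly:
34036 ÷ 2 = 17018 remainder 0
17018 ÷ 2 = 8509 remainder 0
8509 ÷ 2 = 4254 remainder 1
4254 ÷ 2 = 2127 remainder 0
2127 ÷ 2 = 1063 remainder 1
1063 ÷ 2 = 531 remainder 1
531 ÷ 2 = 265 remainder 1
265 ÷ 2 = 132 remainder 1
132 ÷ 2 = 66 remainder 0
66 ÷ 2 = 33 remainder 0
33 ÷ 2 = 16 remainder 1
16 ÷ 2 = 8 remainder 0
8 ÷ 2 = 4 remainder 0
4 ÷ 2 = 2 remainder 0
2 ÷ 2 = 1 remainder 0
1 ÷ 2 = 0 remainder 1
Reading remainders bottom-up:
= 1000010011110100


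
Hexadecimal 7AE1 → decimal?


Positional values:
Position 0: 1 × 16^0 = 1 × 1 = 1
Position 1: E × 16^1 = 14 × 16 = 224
Position 2: A × 16^2 = 10 × 256 = 2560
Position 3: 7 × 16^3 = 7 × 4096 = 28672
Sum = 1 + 224 + 2560 + 28672
= 31457


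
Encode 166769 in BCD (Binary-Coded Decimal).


Each digit → 4-bit binary:
  1 → 0001
  6 → 0110
  6 → 0110
  7 → 0111
  6 → 0110
  9 → 1001
= 0001 0110 0110 0111 0110 1001


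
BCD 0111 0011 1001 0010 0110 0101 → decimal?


Each 4-bit group → digit:
  0111 → 7
  0011 → 3
  1001 → 9
  0010 → 2
  0110 → 6
  0101 → 5
= 739265


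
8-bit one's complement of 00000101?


Original: 00000101
Invert all bits:
  bit 0: 0 → 1
  bit 1: 0 → 1
  bit 2: 0 → 1
  bit 3: 0 → 1
  bit 4: 0 → 1
  bit 5: 1 → 0
  bit 6: 0 → 1
  bit 7: 1 → 0
= 11111010


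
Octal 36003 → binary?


Each octal digit → 3 binary bits:
  3 = 011
  6 = 110
  0 = 000
  0 = 000
  3 = 011
Concatenate: 011 110 000 000 011
= 011110000000011


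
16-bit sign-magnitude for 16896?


Sign bit: 0 (positive)
Magnitude: 16896 = 100001000000000
= 0100001000000000


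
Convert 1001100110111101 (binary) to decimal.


Positional values:
Bit 0: 1 × 2^0 = 1
Bit 2: 1 × 2^2 = 4
Bit 3: 1 × 2^3 = 8
Bit 4: 1 × 2^4 = 16
Bit 5: 1 × 2^5 = 32
Bit 7: 1 × 2^7 = 128
Bit 8: 1 × 2^8 = 256
Bit 11: 1 × 2^11 = 2048
Bit 12: 1 × 2^12 = 4096
Bit 15: 1 × 2^15 = 32768
Sum = 1 + 4 + 8 + 16 + 32 + 128 + 256 + 2048 + 4096 + 32768
= 39357


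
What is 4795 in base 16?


Divide by 16 repeatedly:
4795 ÷ 16 = 299 remainder 11 (B)
299 ÷ 16 = 18 remainder 11 (B)
18 ÷ 16 = 1 remainder 2 (2)
1 ÷ 16 = 0 remainder 1 (1)
Reading remainders bottom-up:
= 0x12BB


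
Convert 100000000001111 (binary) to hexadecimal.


Group into 4-bit nibbles: 0100000000001111
  0100 = 4
  0000 = 0
  0000 = 0
  1111 = F
= 0x400F


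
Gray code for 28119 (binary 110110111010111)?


Binary: 110110111010111
Gray code: G = B XOR (B >> 1)
B >> 1 = 011011011101011
110110111010111 XOR 011011011101011:
  1 XOR 0 = 1
  1 XOR 1 = 0
  0 XOR 1 = 1
  1 XOR 0 = 1
  1 XOR 1 = 0
  0 XOR 1 = 1
  1 XOR 0 = 1
  1 XOR 1 = 0
  1 XOR 1 = 0
  0 XOR 1 = 1
  1 XOR 0 = 1
  0 XOR 1 = 1
  1 XOR 0 = 1
  1 XOR 1 = 0
  1 XOR 1 = 0
= 101101100111100


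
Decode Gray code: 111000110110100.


Gray code: 111000110110100
MSB stays the same: 1
Each subsequent bit = prev_binary XOR current_gray:
  B[1] = 1 XOR 1 = 0
  B[2] = 0 XOR 1 = 1
  B[3] = 1 XOR 0 = 1
  B[4] = 1 XOR 0 = 1
  B[5] = 1 XOR 0 = 1
  B[6] = 1 XOR 1 = 0
  B[7] = 0 XOR 1 = 1
  B[8] = 1 XOR 0 = 1
  B[9] = 1 XOR 1 = 0
  B[10] = 0 XOR 1 = 1
  B[11] = 1 XOR 0 = 1
  B[12] = 1 XOR 1 = 0
  B[13] = 0 XOR 0 = 0
  B[14] = 0 XOR 0 = 0
= 101111011011000 (24280 decimal)
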